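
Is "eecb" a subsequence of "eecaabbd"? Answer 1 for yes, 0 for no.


Check if "eecb" is a subsequence of "eecaabbd"
Greedy scan:
  Position 0 ('e'): matches sub[0] = 'e'
  Position 1 ('e'): matches sub[1] = 'e'
  Position 2 ('c'): matches sub[2] = 'c'
  Position 3 ('a'): no match needed
  Position 4 ('a'): no match needed
  Position 5 ('b'): matches sub[3] = 'b'
  Position 6 ('b'): no match needed
  Position 7 ('d'): no match needed
All 4 characters matched => is a subsequence

1


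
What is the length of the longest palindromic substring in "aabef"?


Input: "aabef"
Checking substrings for palindromes:
  [0:2] "aa" (len 2) => palindrome
Longest palindromic substring: "aa" with length 2

2


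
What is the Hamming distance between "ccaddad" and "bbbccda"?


Comparing "ccaddad" and "bbbccda" position by position:
  Position 0: 'c' vs 'b' => differ
  Position 1: 'c' vs 'b' => differ
  Position 2: 'a' vs 'b' => differ
  Position 3: 'd' vs 'c' => differ
  Position 4: 'd' vs 'c' => differ
  Position 5: 'a' vs 'd' => differ
  Position 6: 'd' vs 'a' => differ
Total differences (Hamming distance): 7

7


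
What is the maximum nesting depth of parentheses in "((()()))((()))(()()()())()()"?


Input: "((()()))((()))(()()()())()()"
Tracking depth:
  Position 0 '(': depth becomes 1
  Position 1 '(': depth becomes 2
  Position 2 '(': depth becomes 3
  Position 3 ')': depth becomes 2
  Position 4 '(': depth becomes 3
  Position 5 ')': depth becomes 2
  Position 6 ')': depth becomes 1
  Position 7 ')': depth becomes 0
  Position 8 '(': depth becomes 1
  Position 9 '(': depth becomes 2
  Position 10 '(': depth becomes 3
  Position 11 ')': depth becomes 2
  Position 12 ')': depth becomes 1
  Position 13 ')': depth becomes 0
  Position 14 '(': depth becomes 1
  Position 15 '(': depth becomes 2
  Position 16 ')': depth becomes 1
  Position 17 '(': depth becomes 2
  Position 18 ')': depth becomes 1
  Position 19 '(': depth becomes 2
  Position 20 ')': depth becomes 1
  Position 21 '(': depth becomes 2
  Position 22 ')': depth becomes 1
  Position 23 ')': depth becomes 0
  Position 24 '(': depth becomes 1
  Position 25 ')': depth becomes 0
  Position 26 '(': depth becomes 1
  Position 27 ')': depth becomes 0
Maximum depth reached: 3

3


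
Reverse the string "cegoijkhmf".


Input: cegoijkhmf
Reading characters right to left:
  Position 9: 'f'
  Position 8: 'm'
  Position 7: 'h'
  Position 6: 'k'
  Position 5: 'j'
  Position 4: 'i'
  Position 3: 'o'
  Position 2: 'g'
  Position 1: 'e'
  Position 0: 'c'
Reversed: fmhkjiogec

fmhkjiogec


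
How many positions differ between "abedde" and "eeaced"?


Comparing "abedde" and "eeaced" position by position:
  Position 0: 'a' vs 'e' => DIFFER
  Position 1: 'b' vs 'e' => DIFFER
  Position 2: 'e' vs 'a' => DIFFER
  Position 3: 'd' vs 'c' => DIFFER
  Position 4: 'd' vs 'e' => DIFFER
  Position 5: 'e' vs 'd' => DIFFER
Positions that differ: 6

6


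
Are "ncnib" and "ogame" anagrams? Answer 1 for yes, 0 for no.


Strings: "ncnib", "ogame"
Sorted first:  bcinn
Sorted second: aegmo
Differ at position 0: 'b' vs 'a' => not anagrams

0


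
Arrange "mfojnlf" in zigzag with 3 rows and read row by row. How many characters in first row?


Zigzag "mfojnlf" into 3 rows:
Placing characters:
  'm' => row 0
  'f' => row 1
  'o' => row 2
  'j' => row 1
  'n' => row 0
  'l' => row 1
  'f' => row 2
Rows:
  Row 0: "mn"
  Row 1: "fjl"
  Row 2: "of"
First row length: 2

2


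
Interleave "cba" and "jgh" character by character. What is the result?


Interleaving "cba" and "jgh":
  Position 0: 'c' from first, 'j' from second => "cj"
  Position 1: 'b' from first, 'g' from second => "bg"
  Position 2: 'a' from first, 'h' from second => "ah"
Result: cjbgah

cjbgah


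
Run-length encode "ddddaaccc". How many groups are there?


Input: ddddaaccc
Scanning for consecutive runs:
  Group 1: 'd' x 4 (positions 0-3)
  Group 2: 'a' x 2 (positions 4-5)
  Group 3: 'c' x 3 (positions 6-8)
Total groups: 3

3


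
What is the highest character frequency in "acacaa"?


Input: acacaa
Character counts:
  'a': 4
  'c': 2
Maximum frequency: 4

4


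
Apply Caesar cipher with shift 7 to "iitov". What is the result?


Caesar cipher: shift "iitov" by 7
  'i' (pos 8) + 7 = pos 15 = 'p'
  'i' (pos 8) + 7 = pos 15 = 'p'
  't' (pos 19) + 7 = pos 0 = 'a'
  'o' (pos 14) + 7 = pos 21 = 'v'
  'v' (pos 21) + 7 = pos 2 = 'c'
Result: ppavc

ppavc


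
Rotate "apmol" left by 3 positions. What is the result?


Input: "apmol", rotate left by 3
First 3 characters: "apm"
Remaining characters: "ol"
Concatenate remaining + first: "ol" + "apm" = "olapm"

olapm


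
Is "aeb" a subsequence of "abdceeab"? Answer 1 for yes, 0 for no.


Check if "aeb" is a subsequence of "abdceeab"
Greedy scan:
  Position 0 ('a'): matches sub[0] = 'a'
  Position 1 ('b'): no match needed
  Position 2 ('d'): no match needed
  Position 3 ('c'): no match needed
  Position 4 ('e'): matches sub[1] = 'e'
  Position 5 ('e'): no match needed
  Position 6 ('a'): no match needed
  Position 7 ('b'): matches sub[2] = 'b'
All 3 characters matched => is a subsequence

1


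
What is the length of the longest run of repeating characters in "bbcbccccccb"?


Input: "bbcbccccccb"
Scanning for longest run:
  Position 1 ('b'): continues run of 'b', length=2
  Position 2 ('c'): new char, reset run to 1
  Position 3 ('b'): new char, reset run to 1
  Position 4 ('c'): new char, reset run to 1
  Position 5 ('c'): continues run of 'c', length=2
  Position 6 ('c'): continues run of 'c', length=3
  Position 7 ('c'): continues run of 'c', length=4
  Position 8 ('c'): continues run of 'c', length=5
  Position 9 ('c'): continues run of 'c', length=6
  Position 10 ('b'): new char, reset run to 1
Longest run: 'c' with length 6

6


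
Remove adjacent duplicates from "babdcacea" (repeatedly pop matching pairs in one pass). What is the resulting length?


Input: babdcacea
Stack-based adjacent duplicate removal:
  Read 'b': push. Stack: b
  Read 'a': push. Stack: ba
  Read 'b': push. Stack: bab
  Read 'd': push. Stack: babd
  Read 'c': push. Stack: babdc
  Read 'a': push. Stack: babdca
  Read 'c': push. Stack: babdcac
  Read 'e': push. Stack: babdcace
  Read 'a': push. Stack: babdcacea
Final stack: "babdcacea" (length 9)

9


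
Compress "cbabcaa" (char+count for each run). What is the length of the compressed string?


Input: cbabcaa
Runs:
  'c' x 1 => "c1"
  'b' x 1 => "b1"
  'a' x 1 => "a1"
  'b' x 1 => "b1"
  'c' x 1 => "c1"
  'a' x 2 => "a2"
Compressed: "c1b1a1b1c1a2"
Compressed length: 12

12


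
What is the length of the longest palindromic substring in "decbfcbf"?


Input: "decbfcbf"
Checking substrings for palindromes:
  No multi-char palindromic substrings found
Longest palindromic substring: "d" with length 1

1


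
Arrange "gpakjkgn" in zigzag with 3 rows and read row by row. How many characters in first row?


Zigzag "gpakjkgn" into 3 rows:
Placing characters:
  'g' => row 0
  'p' => row 1
  'a' => row 2
  'k' => row 1
  'j' => row 0
  'k' => row 1
  'g' => row 2
  'n' => row 1
Rows:
  Row 0: "gj"
  Row 1: "pkkn"
  Row 2: "ag"
First row length: 2

2


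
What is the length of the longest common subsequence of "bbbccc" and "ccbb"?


LCS of "bbbccc" and "ccbb"
DP table:
           c    c    b    b
      0    0    0    0    0
  b   0    0    0    1    1
  b   0    0    0    1    2
  b   0    0    0    1    2
  c   0    1    1    1    2
  c   0    1    2    2    2
  c   0    1    2    2    2
LCS length = dp[6][4] = 2

2


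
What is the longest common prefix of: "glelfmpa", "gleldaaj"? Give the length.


Words: glelfmpa, gleldaaj
  Position 0: all 'g' => match
  Position 1: all 'l' => match
  Position 2: all 'e' => match
  Position 3: all 'l' => match
  Position 4: ('f', 'd') => mismatch, stop
LCP = "glel" (length 4)

4


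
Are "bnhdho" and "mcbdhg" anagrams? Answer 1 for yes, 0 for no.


Strings: "bnhdho", "mcbdhg"
Sorted first:  bdhhno
Sorted second: bcdghm
Differ at position 1: 'd' vs 'c' => not anagrams

0


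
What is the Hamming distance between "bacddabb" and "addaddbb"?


Comparing "bacddabb" and "addaddbb" position by position:
  Position 0: 'b' vs 'a' => differ
  Position 1: 'a' vs 'd' => differ
  Position 2: 'c' vs 'd' => differ
  Position 3: 'd' vs 'a' => differ
  Position 4: 'd' vs 'd' => same
  Position 5: 'a' vs 'd' => differ
  Position 6: 'b' vs 'b' => same
  Position 7: 'b' vs 'b' => same
Total differences (Hamming distance): 5

5


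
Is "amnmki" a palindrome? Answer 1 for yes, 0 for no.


Input: amnmki
Reversed: ikmnma
  Compare pos 0 ('a') with pos 5 ('i'): MISMATCH
  Compare pos 1 ('m') with pos 4 ('k'): MISMATCH
  Compare pos 2 ('n') with pos 3 ('m'): MISMATCH
Result: not a palindrome

0


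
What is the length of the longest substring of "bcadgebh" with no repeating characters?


Input: "bcadgebh"
Sliding window (track last position of each char):
  Position 0 ('b'): window [0,0] length 1 -- new best
  Position 1 ('c'): window [0,1] length 2 -- new best
  Position 2 ('a'): window [0,2] length 3 -- new best
  Position 3 ('d'): window [0,3] length 4 -- new best
  Position 4 ('g'): window [0,4] length 5 -- new best
  Position 5 ('e'): window [0,5] length 6 -- new best
  Position 6 ('b'): repeat (last at 0), move window start to 1
  Position 6 ('b'): window [1,6] length 6
  Position 7 ('h'): window [1,7] length 7 -- new best
Longest substring with no repeats: "cadgebh" with length 7

7


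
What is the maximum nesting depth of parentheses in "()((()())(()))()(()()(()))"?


Input: "()((()())(()))()(()()(()))"
Tracking depth:
  Position 0 '(': depth becomes 1
  Position 1 ')': depth becomes 0
  Position 2 '(': depth becomes 1
  Position 3 '(': depth becomes 2
  Position 4 '(': depth becomes 3
  Position 5 ')': depth becomes 2
  Position 6 '(': depth becomes 3
  Position 7 ')': depth becomes 2
  Position 8 ')': depth becomes 1
  Position 9 '(': depth becomes 2
  Position 10 '(': depth becomes 3
  Position 11 ')': depth becomes 2
  Position 12 ')': depth becomes 1
  Position 13 ')': depth becomes 0
  Position 14 '(': depth becomes 1
  Position 15 ')': depth becomes 0
  Position 16 '(': depth becomes 1
  Position 17 '(': depth becomes 2
  Position 18 ')': depth becomes 1
  Position 19 '(': depth becomes 2
  Position 20 ')': depth becomes 1
  Position 21 '(': depth becomes 2
  Position 22 '(': depth becomes 3
  Position 23 ')': depth becomes 2
  Position 24 ')': depth becomes 1
  Position 25 ')': depth becomes 0
Maximum depth reached: 3

3


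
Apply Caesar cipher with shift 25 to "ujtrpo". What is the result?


Caesar cipher: shift "ujtrpo" by 25
  'u' (pos 20) + 25 = pos 19 = 't'
  'j' (pos 9) + 25 = pos 8 = 'i'
  't' (pos 19) + 25 = pos 18 = 's'
  'r' (pos 17) + 25 = pos 16 = 'q'
  'p' (pos 15) + 25 = pos 14 = 'o'
  'o' (pos 14) + 25 = pos 13 = 'n'
Result: tisqon

tisqon


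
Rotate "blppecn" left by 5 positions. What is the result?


Input: "blppecn", rotate left by 5
First 5 characters: "blppe"
Remaining characters: "cn"
Concatenate remaining + first: "cn" + "blppe" = "cnblppe"

cnblppe


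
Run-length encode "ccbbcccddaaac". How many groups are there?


Input: ccbbcccddaaac
Scanning for consecutive runs:
  Group 1: 'c' x 2 (positions 0-1)
  Group 2: 'b' x 2 (positions 2-3)
  Group 3: 'c' x 3 (positions 4-6)
  Group 4: 'd' x 2 (positions 7-8)
  Group 5: 'a' x 3 (positions 9-11)
  Group 6: 'c' x 1 (positions 12-12)
Total groups: 6

6


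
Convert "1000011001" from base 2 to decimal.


Input: "1000011001" in base 2
Positional expansion:
  Digit '1' (value 1) x 2^9 = 512
  Digit '0' (value 0) x 2^8 = 0
  Digit '0' (value 0) x 2^7 = 0
  Digit '0' (value 0) x 2^6 = 0
  Digit '0' (value 0) x 2^5 = 0
  Digit '1' (value 1) x 2^4 = 16
  Digit '1' (value 1) x 2^3 = 8
  Digit '0' (value 0) x 2^2 = 0
  Digit '0' (value 0) x 2^1 = 0
  Digit '1' (value 1) x 2^0 = 1
Sum = 537

537


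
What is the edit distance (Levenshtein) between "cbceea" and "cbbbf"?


Computing edit distance: "cbceea" -> "cbbbf"
DP table:
           c    b    b    b    f
      0    1    2    3    4    5
  c   1    0    1    2    3    4
  b   2    1    0    1    2    3
  c   3    2    1    1    2    3
  e   4    3    2    2    2    3
  e   5    4    3    3    3    3
  a   6    5    4    4    4    4
Edit distance = dp[6][5] = 4

4


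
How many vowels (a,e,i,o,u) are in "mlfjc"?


Input: mlfjc
Checking each character:
  'm' at position 0: consonant
  'l' at position 1: consonant
  'f' at position 2: consonant
  'j' at position 3: consonant
  'c' at position 4: consonant
Total vowels: 0

0


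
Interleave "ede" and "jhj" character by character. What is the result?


Interleaving "ede" and "jhj":
  Position 0: 'e' from first, 'j' from second => "ej"
  Position 1: 'd' from first, 'h' from second => "dh"
  Position 2: 'e' from first, 'j' from second => "ej"
Result: ejdhej

ejdhej


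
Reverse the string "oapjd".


Input: oapjd
Reading characters right to left:
  Position 4: 'd'
  Position 3: 'j'
  Position 2: 'p'
  Position 1: 'a'
  Position 0: 'o'
Reversed: djpao

djpao


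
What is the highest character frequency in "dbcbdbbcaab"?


Input: dbcbdbbcaab
Character counts:
  'a': 2
  'b': 5
  'c': 2
  'd': 2
Maximum frequency: 5

5


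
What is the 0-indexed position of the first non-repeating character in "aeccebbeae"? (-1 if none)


Input: aeccebbeae
Character frequencies:
  'a': 2
  'b': 2
  'c': 2
  'e': 4
Scanning left to right for freq == 1:
  Position 0 ('a'): freq=2, skip
  Position 1 ('e'): freq=4, skip
  Position 2 ('c'): freq=2, skip
  Position 3 ('c'): freq=2, skip
  Position 4 ('e'): freq=4, skip
  Position 5 ('b'): freq=2, skip
  Position 6 ('b'): freq=2, skip
  Position 7 ('e'): freq=4, skip
  Position 8 ('a'): freq=2, skip
  Position 9 ('e'): freq=4, skip
  No unique character found => answer = -1

-1


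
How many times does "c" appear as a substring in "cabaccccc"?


Searching for "c" in "cabaccccc"
Scanning each position:
  Position 0: "c" => MATCH
  Position 1: "a" => no
  Position 2: "b" => no
  Position 3: "a" => no
  Position 4: "c" => MATCH
  Position 5: "c" => MATCH
  Position 6: "c" => MATCH
  Position 7: "c" => MATCH
  Position 8: "c" => MATCH
Total occurrences: 6

6


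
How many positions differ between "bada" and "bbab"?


Comparing "bada" and "bbab" position by position:
  Position 0: 'b' vs 'b' => same
  Position 1: 'a' vs 'b' => DIFFER
  Position 2: 'd' vs 'a' => DIFFER
  Position 3: 'a' vs 'b' => DIFFER
Positions that differ: 3

3


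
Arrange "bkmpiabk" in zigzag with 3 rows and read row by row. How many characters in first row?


Zigzag "bkmpiabk" into 3 rows:
Placing characters:
  'b' => row 0
  'k' => row 1
  'm' => row 2
  'p' => row 1
  'i' => row 0
  'a' => row 1
  'b' => row 2
  'k' => row 1
Rows:
  Row 0: "bi"
  Row 1: "kpak"
  Row 2: "mb"
First row length: 2

2


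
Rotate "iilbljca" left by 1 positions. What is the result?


Input: "iilbljca", rotate left by 1
First 1 characters: "i"
Remaining characters: "ilbljca"
Concatenate remaining + first: "ilbljca" + "i" = "ilbljcai"

ilbljcai


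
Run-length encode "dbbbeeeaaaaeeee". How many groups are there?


Input: dbbbeeeaaaaeeee
Scanning for consecutive runs:
  Group 1: 'd' x 1 (positions 0-0)
  Group 2: 'b' x 3 (positions 1-3)
  Group 3: 'e' x 3 (positions 4-6)
  Group 4: 'a' x 4 (positions 7-10)
  Group 5: 'e' x 4 (positions 11-14)
Total groups: 5

5


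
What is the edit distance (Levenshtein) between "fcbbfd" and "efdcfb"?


Computing edit distance: "fcbbfd" -> "efdcfb"
DP table:
           e    f    d    c    f    b
      0    1    2    3    4    5    6
  f   1    1    1    2    3    4    5
  c   2    2    2    2    2    3    4
  b   3    3    3    3    3    3    3
  b   4    4    4    4    4    4    3
  f   5    5    4    5    5    4    4
  d   6    6    5    4    5    5    5
Edit distance = dp[6][6] = 5

5


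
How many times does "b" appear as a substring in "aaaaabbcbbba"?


Searching for "b" in "aaaaabbcbbba"
Scanning each position:
  Position 0: "a" => no
  Position 1: "a" => no
  Position 2: "a" => no
  Position 3: "a" => no
  Position 4: "a" => no
  Position 5: "b" => MATCH
  Position 6: "b" => MATCH
  Position 7: "c" => no
  Position 8: "b" => MATCH
  Position 9: "b" => MATCH
  Position 10: "b" => MATCH
  Position 11: "a" => no
Total occurrences: 5

5


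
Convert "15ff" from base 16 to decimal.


Input: "15ff" in base 16
Positional expansion:
  Digit '1' (value 1) x 16^3 = 4096
  Digit '5' (value 5) x 16^2 = 1280
  Digit 'f' (value 15) x 16^1 = 240
  Digit 'f' (value 15) x 16^0 = 15
Sum = 5631

5631


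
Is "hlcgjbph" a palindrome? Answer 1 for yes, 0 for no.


Input: hlcgjbph
Reversed: hpbjgclh
  Compare pos 0 ('h') with pos 7 ('h'): match
  Compare pos 1 ('l') with pos 6 ('p'): MISMATCH
  Compare pos 2 ('c') with pos 5 ('b'): MISMATCH
  Compare pos 3 ('g') with pos 4 ('j'): MISMATCH
Result: not a palindrome

0


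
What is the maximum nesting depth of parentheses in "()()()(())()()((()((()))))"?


Input: "()()()(())()()((()((()))))"
Tracking depth:
  Position 0 '(': depth becomes 1
  Position 1 ')': depth becomes 0
  Position 2 '(': depth becomes 1
  Position 3 ')': depth becomes 0
  Position 4 '(': depth becomes 1
  Position 5 ')': depth becomes 0
  Position 6 '(': depth becomes 1
  Position 7 '(': depth becomes 2
  Position 8 ')': depth becomes 1
  Position 9 ')': depth becomes 0
  Position 10 '(': depth becomes 1
  Position 11 ')': depth becomes 0
  Position 12 '(': depth becomes 1
  Position 13 ')': depth becomes 0
  Position 14 '(': depth becomes 1
  Position 15 '(': depth becomes 2
  Position 16 '(': depth becomes 3
  Position 17 ')': depth becomes 2
  Position 18 '(': depth becomes 3
  Position 19 '(': depth becomes 4
  Position 20 '(': depth becomes 5
  Position 21 ')': depth becomes 4
  Position 22 ')': depth becomes 3
  Position 23 ')': depth becomes 2
  Position 24 ')': depth becomes 1
  Position 25 ')': depth becomes 0
Maximum depth reached: 5

5


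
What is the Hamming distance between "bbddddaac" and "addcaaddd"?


Comparing "bbddddaac" and "addcaaddd" position by position:
  Position 0: 'b' vs 'a' => differ
  Position 1: 'b' vs 'd' => differ
  Position 2: 'd' vs 'd' => same
  Position 3: 'd' vs 'c' => differ
  Position 4: 'd' vs 'a' => differ
  Position 5: 'd' vs 'a' => differ
  Position 6: 'a' vs 'd' => differ
  Position 7: 'a' vs 'd' => differ
  Position 8: 'c' vs 'd' => differ
Total differences (Hamming distance): 8

8


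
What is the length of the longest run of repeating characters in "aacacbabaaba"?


Input: "aacacbabaaba"
Scanning for longest run:
  Position 1 ('a'): continues run of 'a', length=2
  Position 2 ('c'): new char, reset run to 1
  Position 3 ('a'): new char, reset run to 1
  Position 4 ('c'): new char, reset run to 1
  Position 5 ('b'): new char, reset run to 1
  Position 6 ('a'): new char, reset run to 1
  Position 7 ('b'): new char, reset run to 1
  Position 8 ('a'): new char, reset run to 1
  Position 9 ('a'): continues run of 'a', length=2
  Position 10 ('b'): new char, reset run to 1
  Position 11 ('a'): new char, reset run to 1
Longest run: 'a' with length 2

2


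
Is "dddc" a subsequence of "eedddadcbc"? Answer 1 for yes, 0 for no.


Check if "dddc" is a subsequence of "eedddadcbc"
Greedy scan:
  Position 0 ('e'): no match needed
  Position 1 ('e'): no match needed
  Position 2 ('d'): matches sub[0] = 'd'
  Position 3 ('d'): matches sub[1] = 'd'
  Position 4 ('d'): matches sub[2] = 'd'
  Position 5 ('a'): no match needed
  Position 6 ('d'): no match needed
  Position 7 ('c'): matches sub[3] = 'c'
  Position 8 ('b'): no match needed
  Position 9 ('c'): no match needed
All 4 characters matched => is a subsequence

1


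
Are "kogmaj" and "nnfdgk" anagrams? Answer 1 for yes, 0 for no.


Strings: "kogmaj", "nnfdgk"
Sorted first:  agjkmo
Sorted second: dfgknn
Differ at position 0: 'a' vs 'd' => not anagrams

0


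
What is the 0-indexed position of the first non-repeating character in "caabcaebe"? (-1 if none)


Input: caabcaebe
Character frequencies:
  'a': 3
  'b': 2
  'c': 2
  'e': 2
Scanning left to right for freq == 1:
  Position 0 ('c'): freq=2, skip
  Position 1 ('a'): freq=3, skip
  Position 2 ('a'): freq=3, skip
  Position 3 ('b'): freq=2, skip
  Position 4 ('c'): freq=2, skip
  Position 5 ('a'): freq=3, skip
  Position 6 ('e'): freq=2, skip
  Position 7 ('b'): freq=2, skip
  Position 8 ('e'): freq=2, skip
  No unique character found => answer = -1

-1


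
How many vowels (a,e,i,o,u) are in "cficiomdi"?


Input: cficiomdi
Checking each character:
  'c' at position 0: consonant
  'f' at position 1: consonant
  'i' at position 2: vowel (running total: 1)
  'c' at position 3: consonant
  'i' at position 4: vowel (running total: 2)
  'o' at position 5: vowel (running total: 3)
  'm' at position 6: consonant
  'd' at position 7: consonant
  'i' at position 8: vowel (running total: 4)
Total vowels: 4

4


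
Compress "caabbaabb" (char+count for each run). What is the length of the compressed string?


Input: caabbaabb
Runs:
  'c' x 1 => "c1"
  'a' x 2 => "a2"
  'b' x 2 => "b2"
  'a' x 2 => "a2"
  'b' x 2 => "b2"
Compressed: "c1a2b2a2b2"
Compressed length: 10

10


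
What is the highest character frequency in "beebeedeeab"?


Input: beebeedeeab
Character counts:
  'a': 1
  'b': 3
  'd': 1
  'e': 6
Maximum frequency: 6

6


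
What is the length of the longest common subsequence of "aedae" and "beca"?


LCS of "aedae" and "beca"
DP table:
           b    e    c    a
      0    0    0    0    0
  a   0    0    0    0    1
  e   0    0    1    1    1
  d   0    0    1    1    1
  a   0    0    1    1    2
  e   0    0    1    1    2
LCS length = dp[5][4] = 2

2


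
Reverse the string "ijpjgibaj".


Input: ijpjgibaj
Reading characters right to left:
  Position 8: 'j'
  Position 7: 'a'
  Position 6: 'b'
  Position 5: 'i'
  Position 4: 'g'
  Position 3: 'j'
  Position 2: 'p'
  Position 1: 'j'
  Position 0: 'i'
Reversed: jabigjpji

jabigjpji


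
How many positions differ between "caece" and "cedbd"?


Comparing "caece" and "cedbd" position by position:
  Position 0: 'c' vs 'c' => same
  Position 1: 'a' vs 'e' => DIFFER
  Position 2: 'e' vs 'd' => DIFFER
  Position 3: 'c' vs 'b' => DIFFER
  Position 4: 'e' vs 'd' => DIFFER
Positions that differ: 4

4


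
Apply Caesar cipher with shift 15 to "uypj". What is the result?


Caesar cipher: shift "uypj" by 15
  'u' (pos 20) + 15 = pos 9 = 'j'
  'y' (pos 24) + 15 = pos 13 = 'n'
  'p' (pos 15) + 15 = pos 4 = 'e'
  'j' (pos 9) + 15 = pos 24 = 'y'
Result: jney

jney


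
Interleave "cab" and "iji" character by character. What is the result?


Interleaving "cab" and "iji":
  Position 0: 'c' from first, 'i' from second => "ci"
  Position 1: 'a' from first, 'j' from second => "aj"
  Position 2: 'b' from first, 'i' from second => "bi"
Result: ciajbi

ciajbi


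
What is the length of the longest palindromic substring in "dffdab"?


Input: "dffdab"
Checking substrings for palindromes:
  [0:4] "dffd" (len 4) => palindrome
  [1:3] "ff" (len 2) => palindrome
Longest palindromic substring: "dffd" with length 4

4


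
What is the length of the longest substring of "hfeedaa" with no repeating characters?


Input: "hfeedaa"
Sliding window (track last position of each char):
  Position 0 ('h'): window [0,0] length 1 -- new best
  Position 1 ('f'): window [0,1] length 2 -- new best
  Position 2 ('e'): window [0,2] length 3 -- new best
  Position 3 ('e'): repeat (last at 2), move window start to 3
  Position 3 ('e'): window [3,3] length 1
  Position 4 ('d'): window [3,4] length 2
  Position 5 ('a'): window [3,5] length 3
  Position 6 ('a'): repeat (last at 5), move window start to 6
  Position 6 ('a'): window [6,6] length 1
Longest substring with no repeats: "hfe" with length 3

3


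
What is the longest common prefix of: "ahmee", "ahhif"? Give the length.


Words: ahmee, ahhif
  Position 0: all 'a' => match
  Position 1: all 'h' => match
  Position 2: ('m', 'h') => mismatch, stop
LCP = "ah" (length 2)

2


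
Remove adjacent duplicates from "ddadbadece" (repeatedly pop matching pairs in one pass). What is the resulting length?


Input: ddadbadece
Stack-based adjacent duplicate removal:
  Read 'd': push. Stack: d
  Read 'd': matches stack top 'd' => pop. Stack: (empty)
  Read 'a': push. Stack: a
  Read 'd': push. Stack: ad
  Read 'b': push. Stack: adb
  Read 'a': push. Stack: adba
  Read 'd': push. Stack: adbad
  Read 'e': push. Stack: adbade
  Read 'c': push. Stack: adbadec
  Read 'e': push. Stack: adbadece
Final stack: "adbadece" (length 8)

8


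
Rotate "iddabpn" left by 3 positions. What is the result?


Input: "iddabpn", rotate left by 3
First 3 characters: "idd"
Remaining characters: "abpn"
Concatenate remaining + first: "abpn" + "idd" = "abpnidd"

abpnidd


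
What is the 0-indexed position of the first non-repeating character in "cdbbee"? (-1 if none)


Input: cdbbee
Character frequencies:
  'b': 2
  'c': 1
  'd': 1
  'e': 2
Scanning left to right for freq == 1:
  Position 0 ('c'): unique! => answer = 0

0


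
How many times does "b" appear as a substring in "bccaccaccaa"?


Searching for "b" in "bccaccaccaa"
Scanning each position:
  Position 0: "b" => MATCH
  Position 1: "c" => no
  Position 2: "c" => no
  Position 3: "a" => no
  Position 4: "c" => no
  Position 5: "c" => no
  Position 6: "a" => no
  Position 7: "c" => no
  Position 8: "c" => no
  Position 9: "a" => no
  Position 10: "a" => no
Total occurrences: 1

1


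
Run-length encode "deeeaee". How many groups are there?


Input: deeeaee
Scanning for consecutive runs:
  Group 1: 'd' x 1 (positions 0-0)
  Group 2: 'e' x 3 (positions 1-3)
  Group 3: 'a' x 1 (positions 4-4)
  Group 4: 'e' x 2 (positions 5-6)
Total groups: 4

4


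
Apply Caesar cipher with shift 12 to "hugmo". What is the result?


Caesar cipher: shift "hugmo" by 12
  'h' (pos 7) + 12 = pos 19 = 't'
  'u' (pos 20) + 12 = pos 6 = 'g'
  'g' (pos 6) + 12 = pos 18 = 's'
  'm' (pos 12) + 12 = pos 24 = 'y'
  'o' (pos 14) + 12 = pos 0 = 'a'
Result: tgsya

tgsya


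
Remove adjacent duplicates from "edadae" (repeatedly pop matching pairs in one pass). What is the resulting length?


Input: edadae
Stack-based adjacent duplicate removal:
  Read 'e': push. Stack: e
  Read 'd': push. Stack: ed
  Read 'a': push. Stack: eda
  Read 'd': push. Stack: edad
  Read 'a': push. Stack: edada
  Read 'e': push. Stack: edadae
Final stack: "edadae" (length 6)

6


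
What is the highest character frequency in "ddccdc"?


Input: ddccdc
Character counts:
  'c': 3
  'd': 3
Maximum frequency: 3

3


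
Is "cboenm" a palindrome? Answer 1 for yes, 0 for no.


Input: cboenm
Reversed: mneobc
  Compare pos 0 ('c') with pos 5 ('m'): MISMATCH
  Compare pos 1 ('b') with pos 4 ('n'): MISMATCH
  Compare pos 2 ('o') with pos 3 ('e'): MISMATCH
Result: not a palindrome

0


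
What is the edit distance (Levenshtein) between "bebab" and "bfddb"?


Computing edit distance: "bebab" -> "bfddb"
DP table:
           b    f    d    d    b
      0    1    2    3    4    5
  b   1    0    1    2    3    4
  e   2    1    1    2    3    4
  b   3    2    2    2    3    3
  a   4    3    3    3    3    4
  b   5    4    4    4    4    3
Edit distance = dp[5][5] = 3

3


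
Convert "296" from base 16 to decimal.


Input: "296" in base 16
Positional expansion:
  Digit '2' (value 2) x 16^2 = 512
  Digit '9' (value 9) x 16^1 = 144
  Digit '6' (value 6) x 16^0 = 6
Sum = 662

662


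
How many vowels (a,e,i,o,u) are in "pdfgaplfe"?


Input: pdfgaplfe
Checking each character:
  'p' at position 0: consonant
  'd' at position 1: consonant
  'f' at position 2: consonant
  'g' at position 3: consonant
  'a' at position 4: vowel (running total: 1)
  'p' at position 5: consonant
  'l' at position 6: consonant
  'f' at position 7: consonant
  'e' at position 8: vowel (running total: 2)
Total vowels: 2

2


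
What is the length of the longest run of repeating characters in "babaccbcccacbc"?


Input: "babaccbcccacbc"
Scanning for longest run:
  Position 1 ('a'): new char, reset run to 1
  Position 2 ('b'): new char, reset run to 1
  Position 3 ('a'): new char, reset run to 1
  Position 4 ('c'): new char, reset run to 1
  Position 5 ('c'): continues run of 'c', length=2
  Position 6 ('b'): new char, reset run to 1
  Position 7 ('c'): new char, reset run to 1
  Position 8 ('c'): continues run of 'c', length=2
  Position 9 ('c'): continues run of 'c', length=3
  Position 10 ('a'): new char, reset run to 1
  Position 11 ('c'): new char, reset run to 1
  Position 12 ('b'): new char, reset run to 1
  Position 13 ('c'): new char, reset run to 1
Longest run: 'c' with length 3

3


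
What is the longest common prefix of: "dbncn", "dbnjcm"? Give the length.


Words: dbncn, dbnjcm
  Position 0: all 'd' => match
  Position 1: all 'b' => match
  Position 2: all 'n' => match
  Position 3: ('c', 'j') => mismatch, stop
LCP = "dbn" (length 3)

3


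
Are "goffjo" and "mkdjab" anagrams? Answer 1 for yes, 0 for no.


Strings: "goffjo", "mkdjab"
Sorted first:  ffgjoo
Sorted second: abdjkm
Differ at position 0: 'f' vs 'a' => not anagrams

0


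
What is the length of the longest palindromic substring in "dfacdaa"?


Input: "dfacdaa"
Checking substrings for palindromes:
  [5:7] "aa" (len 2) => palindrome
Longest palindromic substring: "aa" with length 2

2


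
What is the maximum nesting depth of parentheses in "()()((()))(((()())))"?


Input: "()()((()))(((()())))"
Tracking depth:
  Position 0 '(': depth becomes 1
  Position 1 ')': depth becomes 0
  Position 2 '(': depth becomes 1
  Position 3 ')': depth becomes 0
  Position 4 '(': depth becomes 1
  Position 5 '(': depth becomes 2
  Position 6 '(': depth becomes 3
  Position 7 ')': depth becomes 2
  Position 8 ')': depth becomes 1
  Position 9 ')': depth becomes 0
  Position 10 '(': depth becomes 1
  Position 11 '(': depth becomes 2
  Position 12 '(': depth becomes 3
  Position 13 '(': depth becomes 4
  Position 14 ')': depth becomes 3
  Position 15 '(': depth becomes 4
  Position 16 ')': depth becomes 3
  Position 17 ')': depth becomes 2
  Position 18 ')': depth becomes 1
  Position 19 ')': depth becomes 0
Maximum depth reached: 4

4


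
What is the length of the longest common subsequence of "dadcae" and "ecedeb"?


LCS of "dadcae" and "ecedeb"
DP table:
           e    c    e    d    e    b
      0    0    0    0    0    0    0
  d   0    0    0    0    1    1    1
  a   0    0    0    0    1    1    1
  d   0    0    0    0    1    1    1
  c   0    0    1    1    1    1    1
  a   0    0    1    1    1    1    1
  e   0    1    1    2    2    2    2
LCS length = dp[6][6] = 2

2


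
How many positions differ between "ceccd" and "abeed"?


Comparing "ceccd" and "abeed" position by position:
  Position 0: 'c' vs 'a' => DIFFER
  Position 1: 'e' vs 'b' => DIFFER
  Position 2: 'c' vs 'e' => DIFFER
  Position 3: 'c' vs 'e' => DIFFER
  Position 4: 'd' vs 'd' => same
Positions that differ: 4

4


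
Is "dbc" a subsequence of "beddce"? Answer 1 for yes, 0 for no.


Check if "dbc" is a subsequence of "beddce"
Greedy scan:
  Position 0 ('b'): no match needed
  Position 1 ('e'): no match needed
  Position 2 ('d'): matches sub[0] = 'd'
  Position 3 ('d'): no match needed
  Position 4 ('c'): no match needed
  Position 5 ('e'): no match needed
Only matched 1/3 characters => not a subsequence

0


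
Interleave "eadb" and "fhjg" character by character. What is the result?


Interleaving "eadb" and "fhjg":
  Position 0: 'e' from first, 'f' from second => "ef"
  Position 1: 'a' from first, 'h' from second => "ah"
  Position 2: 'd' from first, 'j' from second => "dj"
  Position 3: 'b' from first, 'g' from second => "bg"
Result: efahdjbg

efahdjbg


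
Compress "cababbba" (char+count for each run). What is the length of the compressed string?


Input: cababbba
Runs:
  'c' x 1 => "c1"
  'a' x 1 => "a1"
  'b' x 1 => "b1"
  'a' x 1 => "a1"
  'b' x 3 => "b3"
  'a' x 1 => "a1"
Compressed: "c1a1b1a1b3a1"
Compressed length: 12

12


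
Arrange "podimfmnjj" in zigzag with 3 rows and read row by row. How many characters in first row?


Zigzag "podimfmnjj" into 3 rows:
Placing characters:
  'p' => row 0
  'o' => row 1
  'd' => row 2
  'i' => row 1
  'm' => row 0
  'f' => row 1
  'm' => row 2
  'n' => row 1
  'j' => row 0
  'j' => row 1
Rows:
  Row 0: "pmj"
  Row 1: "oifnj"
  Row 2: "dm"
First row length: 3

3


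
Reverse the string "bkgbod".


Input: bkgbod
Reading characters right to left:
  Position 5: 'd'
  Position 4: 'o'
  Position 3: 'b'
  Position 2: 'g'
  Position 1: 'k'
  Position 0: 'b'
Reversed: dobgkb

dobgkb


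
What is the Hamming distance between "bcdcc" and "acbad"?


Comparing "bcdcc" and "acbad" position by position:
  Position 0: 'b' vs 'a' => differ
  Position 1: 'c' vs 'c' => same
  Position 2: 'd' vs 'b' => differ
  Position 3: 'c' vs 'a' => differ
  Position 4: 'c' vs 'd' => differ
Total differences (Hamming distance): 4

4


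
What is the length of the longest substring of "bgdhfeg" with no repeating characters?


Input: "bgdhfeg"
Sliding window (track last position of each char):
  Position 0 ('b'): window [0,0] length 1 -- new best
  Position 1 ('g'): window [0,1] length 2 -- new best
  Position 2 ('d'): window [0,2] length 3 -- new best
  Position 3 ('h'): window [0,3] length 4 -- new best
  Position 4 ('f'): window [0,4] length 5 -- new best
  Position 5 ('e'): window [0,5] length 6 -- new best
  Position 6 ('g'): repeat (last at 1), move window start to 2
  Position 6 ('g'): window [2,6] length 5
Longest substring with no repeats: "bgdhfe" with length 6

6


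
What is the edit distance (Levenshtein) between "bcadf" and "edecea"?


Computing edit distance: "bcadf" -> "edecea"
DP table:
           e    d    e    c    e    a
      0    1    2    3    4    5    6
  b   1    1    2    3    4    5    6
  c   2    2    2    3    3    4    5
  a   3    3    3    3    4    4    4
  d   4    4    3    4    4    5    5
  f   5    5    4    4    5    5    6
Edit distance = dp[5][6] = 6

6


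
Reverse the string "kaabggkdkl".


Input: kaabggkdkl
Reading characters right to left:
  Position 9: 'l'
  Position 8: 'k'
  Position 7: 'd'
  Position 6: 'k'
  Position 5: 'g'
  Position 4: 'g'
  Position 3: 'b'
  Position 2: 'a'
  Position 1: 'a'
  Position 0: 'k'
Reversed: lkdkggbaak

lkdkggbaak


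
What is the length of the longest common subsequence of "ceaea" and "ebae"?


LCS of "ceaea" and "ebae"
DP table:
           e    b    a    e
      0    0    0    0    0
  c   0    0    0    0    0
  e   0    1    1    1    1
  a   0    1    1    2    2
  e   0    1    1    2    3
  a   0    1    1    2    3
LCS length = dp[5][4] = 3

3


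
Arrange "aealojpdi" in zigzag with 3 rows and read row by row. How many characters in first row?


Zigzag "aealojpdi" into 3 rows:
Placing characters:
  'a' => row 0
  'e' => row 1
  'a' => row 2
  'l' => row 1
  'o' => row 0
  'j' => row 1
  'p' => row 2
  'd' => row 1
  'i' => row 0
Rows:
  Row 0: "aoi"
  Row 1: "eljd"
  Row 2: "ap"
First row length: 3

3


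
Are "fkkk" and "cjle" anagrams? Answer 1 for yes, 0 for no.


Strings: "fkkk", "cjle"
Sorted first:  fkkk
Sorted second: cejl
Differ at position 0: 'f' vs 'c' => not anagrams

0


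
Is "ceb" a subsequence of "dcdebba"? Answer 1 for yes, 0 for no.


Check if "ceb" is a subsequence of "dcdebba"
Greedy scan:
  Position 0 ('d'): no match needed
  Position 1 ('c'): matches sub[0] = 'c'
  Position 2 ('d'): no match needed
  Position 3 ('e'): matches sub[1] = 'e'
  Position 4 ('b'): matches sub[2] = 'b'
  Position 5 ('b'): no match needed
  Position 6 ('a'): no match needed
All 3 characters matched => is a subsequence

1


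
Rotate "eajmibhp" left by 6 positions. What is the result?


Input: "eajmibhp", rotate left by 6
First 6 characters: "eajmib"
Remaining characters: "hp"
Concatenate remaining + first: "hp" + "eajmib" = "hpeajmib"

hpeajmib


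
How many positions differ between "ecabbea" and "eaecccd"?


Comparing "ecabbea" and "eaecccd" position by position:
  Position 0: 'e' vs 'e' => same
  Position 1: 'c' vs 'a' => DIFFER
  Position 2: 'a' vs 'e' => DIFFER
  Position 3: 'b' vs 'c' => DIFFER
  Position 4: 'b' vs 'c' => DIFFER
  Position 5: 'e' vs 'c' => DIFFER
  Position 6: 'a' vs 'd' => DIFFER
Positions that differ: 6

6


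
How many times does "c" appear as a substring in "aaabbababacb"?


Searching for "c" in "aaabbababacb"
Scanning each position:
  Position 0: "a" => no
  Position 1: "a" => no
  Position 2: "a" => no
  Position 3: "b" => no
  Position 4: "b" => no
  Position 5: "a" => no
  Position 6: "b" => no
  Position 7: "a" => no
  Position 8: "b" => no
  Position 9: "a" => no
  Position 10: "c" => MATCH
  Position 11: "b" => no
Total occurrences: 1

1


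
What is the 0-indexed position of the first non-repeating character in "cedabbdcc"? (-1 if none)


Input: cedabbdcc
Character frequencies:
  'a': 1
  'b': 2
  'c': 3
  'd': 2
  'e': 1
Scanning left to right for freq == 1:
  Position 0 ('c'): freq=3, skip
  Position 1 ('e'): unique! => answer = 1

1


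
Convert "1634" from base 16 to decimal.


Input: "1634" in base 16
Positional expansion:
  Digit '1' (value 1) x 16^3 = 4096
  Digit '6' (value 6) x 16^2 = 1536
  Digit '3' (value 3) x 16^1 = 48
  Digit '4' (value 4) x 16^0 = 4
Sum = 5684

5684


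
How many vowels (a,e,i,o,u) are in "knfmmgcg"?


Input: knfmmgcg
Checking each character:
  'k' at position 0: consonant
  'n' at position 1: consonant
  'f' at position 2: consonant
  'm' at position 3: consonant
  'm' at position 4: consonant
  'g' at position 5: consonant
  'c' at position 6: consonant
  'g' at position 7: consonant
Total vowels: 0

0


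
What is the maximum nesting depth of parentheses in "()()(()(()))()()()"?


Input: "()()(()(()))()()()"
Tracking depth:
  Position 0 '(': depth becomes 1
  Position 1 ')': depth becomes 0
  Position 2 '(': depth becomes 1
  Position 3 ')': depth becomes 0
  Position 4 '(': depth becomes 1
  Position 5 '(': depth becomes 2
  Position 6 ')': depth becomes 1
  Position 7 '(': depth becomes 2
  Position 8 '(': depth becomes 3
  Position 9 ')': depth becomes 2
  Position 10 ')': depth becomes 1
  Position 11 ')': depth becomes 0
  Position 12 '(': depth becomes 1
  Position 13 ')': depth becomes 0
  Position 14 '(': depth becomes 1
  Position 15 ')': depth becomes 0
  Position 16 '(': depth becomes 1
  Position 17 ')': depth becomes 0
Maximum depth reached: 3

3


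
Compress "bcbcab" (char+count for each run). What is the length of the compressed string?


Input: bcbcab
Runs:
  'b' x 1 => "b1"
  'c' x 1 => "c1"
  'b' x 1 => "b1"
  'c' x 1 => "c1"
  'a' x 1 => "a1"
  'b' x 1 => "b1"
Compressed: "b1c1b1c1a1b1"
Compressed length: 12

12


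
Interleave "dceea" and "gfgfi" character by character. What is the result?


Interleaving "dceea" and "gfgfi":
  Position 0: 'd' from first, 'g' from second => "dg"
  Position 1: 'c' from first, 'f' from second => "cf"
  Position 2: 'e' from first, 'g' from second => "eg"
  Position 3: 'e' from first, 'f' from second => "ef"
  Position 4: 'a' from first, 'i' from second => "ai"
Result: dgcfegefai

dgcfegefai


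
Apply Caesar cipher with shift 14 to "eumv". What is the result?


Caesar cipher: shift "eumv" by 14
  'e' (pos 4) + 14 = pos 18 = 's'
  'u' (pos 20) + 14 = pos 8 = 'i'
  'm' (pos 12) + 14 = pos 0 = 'a'
  'v' (pos 21) + 14 = pos 9 = 'j'
Result: siaj

siaj


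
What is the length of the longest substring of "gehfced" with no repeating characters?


Input: "gehfced"
Sliding window (track last position of each char):
  Position 0 ('g'): window [0,0] length 1 -- new best
  Position 1 ('e'): window [0,1] length 2 -- new best
  Position 2 ('h'): window [0,2] length 3 -- new best
  Position 3 ('f'): window [0,3] length 4 -- new best
  Position 4 ('c'): window [0,4] length 5 -- new best
  Position 5 ('e'): repeat (last at 1), move window start to 2
  Position 5 ('e'): window [2,5] length 4
  Position 6 ('d'): window [2,6] length 5
Longest substring with no repeats: "gehfc" with length 5

5
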